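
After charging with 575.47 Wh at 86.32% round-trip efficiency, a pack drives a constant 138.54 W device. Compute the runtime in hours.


Step 1: E_discharge = eta/100 * E_charge = 86.32/100 * 575.47 = 496.75 Wh
Step 2: t = E_discharge / P = 496.75 / 138.54 = 3.586 hr

3.586 hr


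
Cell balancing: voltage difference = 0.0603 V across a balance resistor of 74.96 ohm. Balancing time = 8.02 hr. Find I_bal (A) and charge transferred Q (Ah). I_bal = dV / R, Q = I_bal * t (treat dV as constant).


I_bal = dV / R = 0.0603 / 74.96 = 8.0443e-04 A
Q = I_bal * t = 8.0443e-04 * 8.02 = 0.006452 Ah

I=8.0443e-04 A, Q=0.006452 Ah


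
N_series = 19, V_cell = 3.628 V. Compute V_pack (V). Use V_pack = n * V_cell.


With 19 cells in series at 3.628 V each, V_pack = 68.932 V

68.932 V


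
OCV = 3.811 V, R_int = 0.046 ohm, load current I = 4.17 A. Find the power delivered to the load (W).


Step 1: V_terminal = OCV - I*R = 3.811 - 4.17 * 0.046 = 3.6192 V
Step 2: P_out = V_terminal * I = 3.6192 * 4.17 = 15.09 W

15.09 W


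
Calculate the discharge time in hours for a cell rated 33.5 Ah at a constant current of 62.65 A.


Runtime = 33.5 Ah / 62.65 A = 0.5347 hr

0.5347 hr


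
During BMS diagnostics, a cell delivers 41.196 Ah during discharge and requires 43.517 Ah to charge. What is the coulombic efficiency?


eta_c = Q_dis / Q_chg * 100 = 41.196 / 43.517 * 100 = 94.67%

94.67%


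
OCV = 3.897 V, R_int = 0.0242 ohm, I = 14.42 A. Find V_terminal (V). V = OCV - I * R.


V = OCV - I*R = 3.897 - 14.42 * 0.0242 = 3.548 V

3.548 V


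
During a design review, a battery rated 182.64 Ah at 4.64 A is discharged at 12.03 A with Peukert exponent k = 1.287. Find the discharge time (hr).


t_rated = C / I_rated = 182.64 / 4.64 = 39.362 hr
(I_rated/I)^k = (0.3857)^1.287 = 0.29343
t = t_rated * (I_rated/I)^k = 39.362 * 0.29343 = 11.55 hr

11.55 hr


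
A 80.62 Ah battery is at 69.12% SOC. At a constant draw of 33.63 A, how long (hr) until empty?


Step 1: remaining = SOC/100 * C_total = 69.12/100 * 80.62 = 55.725 Ah
Step 2: t = remaining / I = 55.725 / 33.63 = 1.657 hr

1.657 hr


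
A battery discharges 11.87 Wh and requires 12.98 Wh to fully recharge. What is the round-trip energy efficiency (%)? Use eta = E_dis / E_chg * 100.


Round-trip efficiency = 11.87/12.98 * 100% = 91.45%

91.45%


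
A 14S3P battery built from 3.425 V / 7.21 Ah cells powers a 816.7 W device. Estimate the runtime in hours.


Step 1: E_pack = Ns * V_cell * Np * C_cell = 14 * 3.425 * 3 * 7.21 = 1037.2 Wh
Step 2: t = E_pack / P = 1037.2 / 816.7 = 1.270 hr

1.270 hr


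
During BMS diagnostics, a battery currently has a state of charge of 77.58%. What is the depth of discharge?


DOD = 100 - SOC = 100 - 77.58 = 22.42%

22.42%


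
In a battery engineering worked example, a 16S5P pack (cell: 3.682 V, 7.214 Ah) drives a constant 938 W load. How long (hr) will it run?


Step 1: E_pack = Ns * V_cell * Np * C_cell = 16 * 3.682 * 5 * 7.214 = 2125 Wh
Step 2: t = E_pack / P = 2125 / 938 = 2.265 hr

2.265 hr


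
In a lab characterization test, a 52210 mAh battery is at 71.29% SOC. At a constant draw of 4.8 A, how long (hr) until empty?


Convert: C_total = 52210 mAh = 52.21 Ah
Step 1: remaining = SOC/100 * C_total = 71.29/100 * 52.21 = 37.221 Ah
Step 2: t = remaining / I = 37.221 / 4.8 = 7.754 hr

7.754 hr


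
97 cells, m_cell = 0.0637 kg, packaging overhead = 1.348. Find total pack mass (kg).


m_pack = n * m_cell * overhead = 97 * 0.0637 * 1.348 = 8.329 kg

8.329 kg


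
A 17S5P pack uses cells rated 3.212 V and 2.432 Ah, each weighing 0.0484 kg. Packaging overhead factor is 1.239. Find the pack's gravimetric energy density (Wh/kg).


Step 1: V_pack = 17 * 3.212 = 54.604 V
Step 2: C_pack = 5 * 2.432 = 12.16 Ah
Step 3: E_pack = V_pack * C_pack = 54.604 * 12.16 = 663.98 Wh
Step 4: m_pack = 17 * 5 * 0.0484 * 1.239 = 5.0972 kg
Step 5: ED = E_pack / m_pack = 663.98 / 5.0972 = 130.3 Wh/kg

130.3 Wh/kg


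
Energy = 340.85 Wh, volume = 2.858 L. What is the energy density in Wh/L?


ED = E / V = 340.85 / 2.858 = 119.3 Wh/L

119.3 Wh/L


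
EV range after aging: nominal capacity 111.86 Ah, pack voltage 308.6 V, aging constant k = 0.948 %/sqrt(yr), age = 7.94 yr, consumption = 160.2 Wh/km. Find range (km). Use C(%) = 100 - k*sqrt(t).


Step 1: capacity retention = 100 - 0.948 * sqrt(7.94) = 100 - 0.948 * 2.8178 = 97.329%
Step 2: C_now = 111.86 * 97.329/100 = 108.87 Ah
Step 3: E_pack = V * C_now = 308.6 * 108.87 = 33597 Wh
Step 4: range = E_pack / consumption = 33597 / 160.2 = 209.7 km

209.7 km


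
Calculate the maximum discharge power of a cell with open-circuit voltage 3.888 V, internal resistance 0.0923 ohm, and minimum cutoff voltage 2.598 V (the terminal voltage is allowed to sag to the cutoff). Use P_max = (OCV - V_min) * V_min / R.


dV = OCV - V_min = 1.29 V (so I_max = dV / R)
P_max = dV * V_min / R = 1.29 * 2.598 / 0.0923 = 36.31 W

36.31 W


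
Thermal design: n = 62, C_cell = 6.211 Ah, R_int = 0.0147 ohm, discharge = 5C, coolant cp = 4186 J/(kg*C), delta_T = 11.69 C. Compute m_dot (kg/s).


Step 1: I = 5 * 6.211 = 31.055 A
Step 2: Q_cell = I^2 * R = 31.055^2 * 0.0147 = 14.177 W
Step 3: Q_total = 62 * 14.177 = 878.97 W
Step 4: m_dot = Q_total / (cp * dT) = 878.97 / (4186 * 11.69) = 0.01796 kg/s

0.01796 kg/s


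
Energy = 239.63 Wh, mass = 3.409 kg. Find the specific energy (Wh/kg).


Specific energy = 239.63 Wh / 3.409 kg = 70.29 Wh/kg

70.29 Wh/kg


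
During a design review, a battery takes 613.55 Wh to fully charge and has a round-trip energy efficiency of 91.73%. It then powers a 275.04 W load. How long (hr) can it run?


Step 1: E_discharge = eta/100 * E_charge = 91.73/100 * 613.55 = 562.81 Wh
Step 2: t = E_discharge / P = 562.81 / 275.04 = 2.046 hr

2.046 hr


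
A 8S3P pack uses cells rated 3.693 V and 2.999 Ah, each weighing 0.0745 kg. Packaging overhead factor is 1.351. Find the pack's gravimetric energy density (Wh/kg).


Step 1: V_pack = 8 * 3.693 = 29.544 V
Step 2: C_pack = 3 * 2.999 = 8.997 Ah
Step 3: E_pack = V_pack * C_pack = 29.544 * 8.997 = 265.81 Wh
Step 4: m_pack = 8 * 3 * 0.0745 * 1.351 = 2.4156 kg
Step 5: ED = E_pack / m_pack = 265.81 / 2.4156 = 110.0 Wh/kg

110.0 Wh/kg


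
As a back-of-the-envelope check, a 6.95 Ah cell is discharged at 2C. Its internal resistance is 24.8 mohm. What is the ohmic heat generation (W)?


Convert: R = 24.8 mohm = 0.0248 ohm
Step 1: I = C_rate * capacity = 2 * 6.95 = 13.9 A
Step 2: Q = I^2 * R = 13.9^2 * 0.0248 = 193.21 * 0.0248 = 4.792 W

4.792 W


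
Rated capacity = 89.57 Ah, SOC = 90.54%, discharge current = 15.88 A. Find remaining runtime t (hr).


Step 1: remaining = SOC/100 * C_total = 90.54/100 * 89.57 = 81.097 Ah
Step 2: t = remaining / I = 81.097 / 15.88 = 5.107 hr

5.107 hr


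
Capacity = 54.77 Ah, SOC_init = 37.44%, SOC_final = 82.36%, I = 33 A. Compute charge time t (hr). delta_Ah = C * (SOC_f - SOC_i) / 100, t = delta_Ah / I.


Step 1: dSOC = 82.36% - 37.44% = 44.92%
Step 2: delta_Ah = 54.77 * 44.92 / 100 = 24.603 Ah
Step 3: t = 24.603 / 33 = 0.7455 hr

0.7455 hr


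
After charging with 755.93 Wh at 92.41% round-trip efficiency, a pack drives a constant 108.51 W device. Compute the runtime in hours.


Step 1: E_discharge = eta/100 * E_charge = 92.41/100 * 755.93 = 698.55 Wh
Step 2: t = E_discharge / P = 698.55 / 108.51 = 6.438 hr

6.438 hr


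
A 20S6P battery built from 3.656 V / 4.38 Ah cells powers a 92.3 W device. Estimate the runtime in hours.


Step 1: E_pack = Ns * V_cell * Np * C_cell = 20 * 3.656 * 6 * 4.38 = 1921.6 Wh
Step 2: t = E_pack / P = 1921.6 / 92.3 = 20.82 hr

20.82 hr


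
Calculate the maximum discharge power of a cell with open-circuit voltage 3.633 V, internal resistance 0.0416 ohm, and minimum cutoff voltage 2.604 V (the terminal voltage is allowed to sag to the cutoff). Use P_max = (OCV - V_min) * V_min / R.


P_max = (OCV - V_min) * V_min / R = (3.633 - 2.604) * 2.604 / 0.0416 = 1.029 * 2.604 / 0.0416 = 64.41 W

64.41 W


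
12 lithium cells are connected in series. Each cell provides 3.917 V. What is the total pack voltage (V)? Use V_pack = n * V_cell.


Series voltages add: 12 * 3.917 V = 47.004 V

47.004 V


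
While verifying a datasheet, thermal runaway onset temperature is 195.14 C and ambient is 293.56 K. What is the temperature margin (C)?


Convert: T_ambient = 293.56 K = 20.41 C
margin = 195.14 - 20.41 = 174.73 C

174.73 C


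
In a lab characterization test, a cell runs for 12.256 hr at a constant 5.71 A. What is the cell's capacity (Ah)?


C = I * t = 5.71 * 12.256 = 69.98 Ah

69.98 Ah


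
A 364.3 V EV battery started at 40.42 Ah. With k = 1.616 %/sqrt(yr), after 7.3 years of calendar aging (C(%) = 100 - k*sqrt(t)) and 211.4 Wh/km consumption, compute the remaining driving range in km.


Step 1: capacity retention = 100 - 1.616 * sqrt(7.3) = 100 - 1.616 * 2.7019 = 95.634%
Step 2: C_now = 40.42 * 95.634/100 = 38.655 Ah
Step 3: E_pack = V * C_now = 364.3 * 38.655 = 14082 Wh
Step 4: range = E_pack / consumption = 14082 / 211.4 = 66.61 km

66.61 km


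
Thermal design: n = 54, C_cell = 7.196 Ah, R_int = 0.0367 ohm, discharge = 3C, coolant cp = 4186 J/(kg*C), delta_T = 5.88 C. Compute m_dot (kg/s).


Step 1: I = 3 * 7.196 = 21.588 A
Step 2: Q_cell = I^2 * R = 21.588^2 * 0.0367 = 17.104 W
Step 3: Q_total = 54 * 17.104 = 923.62 W
Step 4: m_dot = Q_total / (cp * dT) = 923.62 / (4186 * 5.88) = 0.03752 kg/s

0.03752 kg/s


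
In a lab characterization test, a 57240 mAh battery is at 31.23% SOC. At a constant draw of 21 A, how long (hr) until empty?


Convert: C_total = 57240 mAh = 57.24 Ah
Step 1: remaining = SOC/100 * C_total = 31.23/100 * 57.24 = 17.876 Ah
Step 2: t = remaining / I = 17.876 / 21 = 0.8512 hr

0.8512 hr


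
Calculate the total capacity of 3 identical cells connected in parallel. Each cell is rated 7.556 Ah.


C_total = 3 * 7.556 = 22.668 Ah

22.668 Ah


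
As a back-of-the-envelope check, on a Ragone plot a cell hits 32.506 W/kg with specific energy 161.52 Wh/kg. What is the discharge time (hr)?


t = E / P = 161.52 / 32.506 = 4.969 hr

4.969 hr


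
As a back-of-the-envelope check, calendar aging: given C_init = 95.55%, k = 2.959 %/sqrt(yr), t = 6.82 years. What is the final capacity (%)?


sqrt(t) = sqrt(6.82) = 2.6115
C_final = 95.55 - 2.959 * 2.6115 = 87.82%

87.82%


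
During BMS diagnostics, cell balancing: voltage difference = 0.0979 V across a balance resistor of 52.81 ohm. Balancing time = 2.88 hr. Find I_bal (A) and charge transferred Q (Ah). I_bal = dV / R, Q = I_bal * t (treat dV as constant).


I_bal = dV / R = 0.0979 / 52.81 = 0.0018538 A
Q = I_bal * t = 0.0018538 * 2.88 = 0.005339 Ah

I=0.0018538 A, Q=0.005339 Ah


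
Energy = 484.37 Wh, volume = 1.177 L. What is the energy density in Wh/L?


ED = E / V = 484.37 / 1.177 = 411.5 Wh/L

411.5 Wh/L


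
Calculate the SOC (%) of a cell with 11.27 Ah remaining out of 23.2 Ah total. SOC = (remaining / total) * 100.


SOC% = 11.27 / 23.2 * 100 = 48.58%

48.58%


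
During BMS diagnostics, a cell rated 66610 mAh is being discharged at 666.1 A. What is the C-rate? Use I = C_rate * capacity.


Convert: capacity = 66610 mAh = 66.61 Ah
C_rate = I / capacity = 666.1 / 66.61 = 10C

10C


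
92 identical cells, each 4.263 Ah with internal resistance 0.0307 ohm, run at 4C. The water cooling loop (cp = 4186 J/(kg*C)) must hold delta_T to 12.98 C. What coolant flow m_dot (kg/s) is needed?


Step 1: I = 4 * 4.263 = 17.052 A
Step 2: Q_cell = I^2 * R = 17.052^2 * 0.0307 = 8.9267 W
Step 3: Q_total = 92 * 8.9267 = 821.26 W
Step 4: m_dot = Q_total / (cp * dT) = 821.26 / (4186 * 12.98) = 0.01511 kg/s

0.01511 kg/s


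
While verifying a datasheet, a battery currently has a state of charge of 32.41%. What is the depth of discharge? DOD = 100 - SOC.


DOD = 100 - SOC = 100 - 32.41 = 67.59%

67.59%


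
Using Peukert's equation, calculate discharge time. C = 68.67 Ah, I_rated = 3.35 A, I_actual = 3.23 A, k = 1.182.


Step 1: t_rated = C / I_rated = 68.67 / 3.35 = 20.499 hr
Step 2: ratio = 3.35 / 3.23 = 1.0372
Step 3: ratio^k = 1.0372^1.182 = 1.0441
Step 4: t = t_rated * ratio^k = 20.499 * 1.0441 = 21.40 hr

21.40 hr


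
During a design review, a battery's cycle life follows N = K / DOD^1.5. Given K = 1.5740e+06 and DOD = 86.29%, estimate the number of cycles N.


Step 1: DOD^1.5 = 86.29^1.5 = 801.57
Step 2: N = 1.5740e+06 / 801.57 = 1964 cycles

1964 cycles


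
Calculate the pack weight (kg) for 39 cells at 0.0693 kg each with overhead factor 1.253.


Cell mass sum = 39 * 0.0693 = 2.7027 kg
With overhead 1.253: m_pack = 2.7027 * 1.253 = 3.386 kg

3.386 kg


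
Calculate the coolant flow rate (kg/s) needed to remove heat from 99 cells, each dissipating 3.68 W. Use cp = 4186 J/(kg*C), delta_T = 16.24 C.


Q_total = 99 * 3.68 = 364.32 W
m_dot = Q_total / (cp * dT) = 364.32 / (4186 * 16.24) = 0.005359 kg/s

0.005359 kg/s


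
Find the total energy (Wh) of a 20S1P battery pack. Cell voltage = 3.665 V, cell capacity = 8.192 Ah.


V_pack = 20 * 3.665 = 73.3 V
C_pack = 1 * 8.192 = 8.192 Ah
E = V_pack * C_pack = 73.3 * 8.192 = 600.5 Wh

600.5 Wh


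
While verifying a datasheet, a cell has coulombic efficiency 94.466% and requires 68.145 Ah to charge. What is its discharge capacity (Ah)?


Q_dis = eta/100 * Q_chg = 94.466/100 * 68.145 = 64.37 Ah

64.37 Ah


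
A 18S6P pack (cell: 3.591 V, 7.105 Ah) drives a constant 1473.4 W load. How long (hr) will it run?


Step 1: E_pack = Ns * V_cell * Np * C_cell = 18 * 3.591 * 6 * 7.105 = 2755.5 Wh
Step 2: t = E_pack / P = 2755.5 / 1473.4 = 1.870 hr

1.870 hr


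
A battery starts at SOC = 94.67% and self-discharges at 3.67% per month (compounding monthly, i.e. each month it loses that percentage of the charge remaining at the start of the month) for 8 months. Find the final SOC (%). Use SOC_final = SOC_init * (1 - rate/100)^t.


Monthly retention factor = 1 - 3.67/100 = 0.9633
Over 8 months: factor^8 = 0.74147
SOC_final = 94.67 * 0.74147 = 70.19%

70.19%


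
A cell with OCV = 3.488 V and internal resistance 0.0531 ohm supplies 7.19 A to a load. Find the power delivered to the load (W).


Step 1: V_terminal = OCV - I*R = 3.488 - 7.19 * 0.0531 = 3.1062 V
Step 2: P_out = V_terminal * I = 3.1062 * 7.19 = 22.33 W

22.33 W


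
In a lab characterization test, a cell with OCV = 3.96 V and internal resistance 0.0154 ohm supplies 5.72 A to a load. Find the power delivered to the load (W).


Step 1: V_terminal = OCV - I*R = 3.96 - 5.72 * 0.0154 = 3.8719 V
Step 2: P_out = V_terminal * I = 3.8719 * 5.72 = 22.15 W

22.15 W


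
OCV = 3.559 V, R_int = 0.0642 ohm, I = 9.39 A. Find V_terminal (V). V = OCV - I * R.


IR drop = 9.39 * 0.0642 = 0.60284 V
V = 3.559 - 0.60284 = 2.956 V

2.956 V


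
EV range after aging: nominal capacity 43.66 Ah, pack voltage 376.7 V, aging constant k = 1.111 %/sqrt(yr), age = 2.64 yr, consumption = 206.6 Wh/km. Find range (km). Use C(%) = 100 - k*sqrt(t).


Step 1: capacity retention = 100 - 1.111 * sqrt(2.64) = 100 - 1.111 * 1.6248 = 98.195%
Step 2: C_now = 43.66 * 98.195/100 = 42.872 Ah
Step 3: E_pack = V * C_now = 376.7 * 42.872 = 16150 Wh
Step 4: range = E_pack / consumption = 16150 / 206.6 = 78.17 km

78.17 km


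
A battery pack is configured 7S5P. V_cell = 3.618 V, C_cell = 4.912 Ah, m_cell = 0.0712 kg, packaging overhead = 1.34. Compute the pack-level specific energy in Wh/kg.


Step 1: V_pack = 7 * 3.618 = 25.326 V
Step 2: C_pack = 5 * 4.912 = 24.56 Ah
Step 3: E_pack = V_pack * C_pack = 25.326 * 24.56 = 622.01 Wh
Step 4: m_pack = 7 * 5 * 0.0712 * 1.34 = 3.3393 kg
Step 5: ED = E_pack / m_pack = 622.01 / 3.3393 = 186.3 Wh/kg

186.3 Wh/kg


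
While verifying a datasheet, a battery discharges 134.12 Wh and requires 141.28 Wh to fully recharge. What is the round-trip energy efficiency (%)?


Round-trip efficiency = 134.12/141.28 * 100% = 94.93%

94.93%


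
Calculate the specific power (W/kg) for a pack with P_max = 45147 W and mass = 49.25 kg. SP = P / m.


Specific power = 45147 W / 49.25 kg = 916.7 W/kg

916.7 W/kg


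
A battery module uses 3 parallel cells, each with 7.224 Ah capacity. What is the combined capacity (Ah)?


Parallel capacities add: 3 * 7.224 Ah = 21.672 Ah

21.672 Ah


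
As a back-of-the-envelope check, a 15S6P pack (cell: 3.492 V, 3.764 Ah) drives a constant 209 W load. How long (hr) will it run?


Step 1: E_pack = Ns * V_cell * Np * C_cell = 15 * 3.492 * 6 * 3.764 = 1182.9 Wh
Step 2: t = E_pack / P = 1182.9 / 209 = 5.660 hr

5.660 hr


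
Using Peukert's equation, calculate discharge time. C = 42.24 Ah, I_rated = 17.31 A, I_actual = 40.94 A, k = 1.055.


Step 1: t_rated = C / I_rated = 42.24 / 17.31 = 2.4402 hr
Step 2: ratio = 17.31 / 40.94 = 0.42281
Step 3: ratio^k = 0.42281^1.055 = 0.40326
Step 4: t = t_rated * ratio^k = 2.4402 * 0.40326 = 0.9840 hr

0.9840 hr


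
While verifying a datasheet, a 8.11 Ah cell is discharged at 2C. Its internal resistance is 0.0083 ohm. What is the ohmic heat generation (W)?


Step 1: I = C_rate * capacity = 2 * 8.11 = 16.22 A
Step 2: Q = I^2 * R = 16.22^2 * 0.0083 = 263.09 * 0.0083 = 2.184 W

2.184 W


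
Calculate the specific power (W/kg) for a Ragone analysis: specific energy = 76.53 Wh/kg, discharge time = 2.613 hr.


P_specific = E / t = 76.53 / 2.613 = 29.29 W/kg

29.29 W/kg


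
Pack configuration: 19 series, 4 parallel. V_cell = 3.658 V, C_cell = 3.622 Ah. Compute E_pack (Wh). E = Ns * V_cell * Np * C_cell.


E = Ns * Vcell * Np * Ccell = 19 * 3.658 * 4 * 3.622 = 1007 Wh

1007 Wh


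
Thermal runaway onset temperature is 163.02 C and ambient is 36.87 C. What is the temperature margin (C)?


Safety margin = 163.02 C - 36.87 C = 126.15 C

126.15 C


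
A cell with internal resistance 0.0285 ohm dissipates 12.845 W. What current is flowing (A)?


I = sqrt(Q / R) = sqrt(12.845 / 0.0285) = sqrt(450.7) = 21.23 A

21.23 A


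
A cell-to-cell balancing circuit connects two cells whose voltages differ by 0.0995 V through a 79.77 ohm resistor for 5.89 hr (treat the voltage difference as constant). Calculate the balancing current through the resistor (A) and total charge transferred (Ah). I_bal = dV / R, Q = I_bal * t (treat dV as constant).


I_bal = dV / R = 0.0995 / 79.77 = 0.0012473 A
Q = I_bal * t = 0.0012473 * 5.89 = 0.007347 Ah

I=0.0012473 A, Q=0.007347 Ah


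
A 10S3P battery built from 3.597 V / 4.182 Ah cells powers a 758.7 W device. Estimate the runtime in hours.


Step 1: E_pack = Ns * V_cell * Np * C_cell = 10 * 3.597 * 3 * 4.182 = 451.28 Wh
Step 2: t = E_pack / P = 451.28 / 758.7 = 0.5948 hr

0.5948 hr


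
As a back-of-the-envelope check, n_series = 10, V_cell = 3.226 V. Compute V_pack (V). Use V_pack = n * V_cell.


V_pack = n * V_cell = 10 * 3.226 = 32.26 V

32.26 V


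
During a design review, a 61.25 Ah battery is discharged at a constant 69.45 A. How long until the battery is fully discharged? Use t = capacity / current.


t = capacity / current = 61.25 / 69.45 = 0.8819 hr

0.8819 hr


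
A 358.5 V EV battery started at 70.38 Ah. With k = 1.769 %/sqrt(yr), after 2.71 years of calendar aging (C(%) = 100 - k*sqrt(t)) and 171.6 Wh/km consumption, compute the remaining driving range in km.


Step 1: capacity retention = 100 - 1.769 * sqrt(2.71) = 100 - 1.769 * 1.6462 = 97.088%
Step 2: C_now = 70.38 * 97.088/100 = 68.331 Ah
Step 3: E_pack = V * C_now = 358.5 * 68.331 = 24497 Wh
Step 4: range = E_pack / consumption = 24497 / 171.6 = 142.8 km

142.8 km


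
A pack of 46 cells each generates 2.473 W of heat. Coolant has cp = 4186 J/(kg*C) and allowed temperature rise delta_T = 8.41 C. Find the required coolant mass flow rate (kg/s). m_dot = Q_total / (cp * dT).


Q_total = 46 * 2.473 = 113.76 W
m_dot = Q_total / (cp * dT) = 113.76 / (4186 * 8.41) = 0.003231 kg/s

0.003231 kg/s


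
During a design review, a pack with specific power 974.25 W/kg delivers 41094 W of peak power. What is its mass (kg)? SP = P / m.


m = P / SP = 41094 / 974.25 = 42.18 kg

42.18 kg


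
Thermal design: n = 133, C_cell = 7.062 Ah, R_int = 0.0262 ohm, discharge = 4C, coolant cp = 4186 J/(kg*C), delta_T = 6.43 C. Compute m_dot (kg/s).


Step 1: I = 4 * 7.062 = 28.248 A
Step 2: Q_cell = I^2 * R = 28.248^2 * 0.0262 = 20.906 W
Step 3: Q_total = 133 * 20.906 = 2780.5 W
Step 4: m_dot = Q_total / (cp * dT) = 2780.5 / (4186 * 6.43) = 0.1033 kg/s

0.1033 kg/s


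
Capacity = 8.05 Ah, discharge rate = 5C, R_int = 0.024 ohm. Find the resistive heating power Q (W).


Step 1: I = C_rate * capacity = 5 * 8.05 = 40.25 A
Step 2: Q = I^2 * R = 40.25^2 * 0.024 = 1620.1 * 0.024 = 38.88 W

38.88 W


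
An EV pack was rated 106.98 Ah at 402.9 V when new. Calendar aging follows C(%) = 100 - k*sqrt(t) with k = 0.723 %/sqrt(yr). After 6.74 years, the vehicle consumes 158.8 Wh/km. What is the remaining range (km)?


Step 1: capacity retention = 100 - 0.723 * sqrt(6.74) = 100 - 0.723 * 2.5962 = 98.123%
Step 2: C_now = 106.98 * 98.123/100 = 104.97 Ah
Step 3: E_pack = V * C_now = 402.9 * 104.97 = 42292 Wh
Step 4: range = E_pack / consumption = 42292 / 158.8 = 266.3 km

266.3 km


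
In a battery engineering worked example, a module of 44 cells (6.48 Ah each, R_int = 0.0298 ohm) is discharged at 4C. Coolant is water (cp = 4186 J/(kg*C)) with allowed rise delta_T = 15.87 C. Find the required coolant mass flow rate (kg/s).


Step 1: I = 4 * 6.48 = 25.92 A
Step 2: Q_cell = I^2 * R = 25.92^2 * 0.0298 = 20.021 W
Step 3: Q_total = 44 * 20.021 = 880.92 W
Step 4: m_dot = Q_total / (cp * dT) = 880.92 / (4186 * 15.87) = 0.01326 kg/s

0.01326 kg/s


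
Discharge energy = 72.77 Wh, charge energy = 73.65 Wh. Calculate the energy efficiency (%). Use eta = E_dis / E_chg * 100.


eta_e = E_dis / E_chg * 100 = 72.77 / 73.65 * 100 = 98.81%

98.81%


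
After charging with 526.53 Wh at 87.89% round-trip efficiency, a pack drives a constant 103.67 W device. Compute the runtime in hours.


Step 1: E_discharge = eta/100 * E_charge = 87.89/100 * 526.53 = 462.77 Wh
Step 2: t = E_discharge / P = 462.77 / 103.67 = 4.464 hr

4.464 hr


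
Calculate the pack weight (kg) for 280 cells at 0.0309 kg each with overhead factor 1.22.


Cell mass sum = 280 * 0.0309 = 8.652 kg
With overhead 1.22: m_pack = 8.652 * 1.22 = 10.56 kg

10.56 kg


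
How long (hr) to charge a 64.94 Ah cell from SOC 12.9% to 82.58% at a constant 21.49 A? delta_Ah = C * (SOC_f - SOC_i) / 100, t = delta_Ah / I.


Step 1: dSOC = 82.58% - 12.9% = 69.68%
Step 2: delta_Ah = 64.94 * 69.68 / 100 = 45.25 Ah
Step 3: t = 45.25 / 21.49 = 2.106 hr

2.106 hr


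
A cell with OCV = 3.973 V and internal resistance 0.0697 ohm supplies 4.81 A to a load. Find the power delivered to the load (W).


Step 1: V_terminal = OCV - I*R = 3.973 - 4.81 * 0.0697 = 3.6377 V
Step 2: P_out = V_terminal * I = 3.6377 * 4.81 = 17.50 W

17.50 W


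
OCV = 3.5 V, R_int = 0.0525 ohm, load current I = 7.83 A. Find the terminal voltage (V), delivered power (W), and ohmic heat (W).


Step 1: V_terminal = OCV - I*R = 3.5 - 7.83 * 0.0525 = 3.0889 V
Step 2: P_out = V_terminal * I = 3.0889 * 7.83 = 24.19 W
Step 3: Q = I^2 * R = 7.83^2 * 0.0525 = 3.219 W

V=3.0889 V, P=24.19 W, Q=3.219 W


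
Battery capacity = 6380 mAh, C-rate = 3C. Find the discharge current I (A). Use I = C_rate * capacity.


Convert: capacity = 6380 mAh = 6.38 Ah
I = C_rate * capacity = 3 * 6.38 = 19.14 A

19.14 A


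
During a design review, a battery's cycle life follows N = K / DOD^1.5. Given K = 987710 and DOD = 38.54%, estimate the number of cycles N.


DOD^1.5 = 239.26
N = K / DOD^1.5 = 987710 / 239.26 = 4128

4128 cycles


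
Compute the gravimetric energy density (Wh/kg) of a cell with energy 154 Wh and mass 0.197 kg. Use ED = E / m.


ED = E / m = 154 / 0.197 = 781.7 Wh/kg

781.7 Wh/kg


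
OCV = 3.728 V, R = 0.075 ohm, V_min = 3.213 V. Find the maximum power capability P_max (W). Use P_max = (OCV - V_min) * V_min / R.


P_max = (OCV - V_min) * V_min / R = (3.728 - 3.213) * 3.213 / 0.075 = 0.515 * 3.213 / 0.075 = 22.06 W

22.06 W


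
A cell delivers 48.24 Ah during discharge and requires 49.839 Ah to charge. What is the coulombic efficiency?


eta_c = Q_dis / Q_chg * 100 = 48.24 / 49.839 * 100 = 96.79%

96.79%


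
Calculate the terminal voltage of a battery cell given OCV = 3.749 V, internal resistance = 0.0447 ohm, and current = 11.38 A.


V = OCV - I*R = 3.749 - 11.38 * 0.0447 = 3.240 V

3.240 V


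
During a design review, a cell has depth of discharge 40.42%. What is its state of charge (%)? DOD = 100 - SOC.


SOC = 100 - DOD = 100 - 40.42 = 59.58%

59.58%


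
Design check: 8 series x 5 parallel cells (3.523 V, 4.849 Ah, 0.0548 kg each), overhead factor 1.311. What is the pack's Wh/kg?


Step 1: V_pack = 8 * 3.523 = 28.184 V
Step 2: C_pack = 5 * 4.849 = 24.245 Ah
Step 3: E_pack = V_pack * C_pack = 28.184 * 24.245 = 683.32 Wh
Step 4: m_pack = 8 * 5 * 0.0548 * 1.311 = 2.8737 kg
Step 5: ED = E_pack / m_pack = 683.32 / 2.8737 = 237.8 Wh/kg

237.8 Wh/kg


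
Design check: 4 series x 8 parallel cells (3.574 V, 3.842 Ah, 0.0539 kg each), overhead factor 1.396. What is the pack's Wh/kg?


Step 1: V_pack = 4 * 3.574 = 14.296 V
Step 2: C_pack = 8 * 3.842 = 30.736 Ah
Step 3: E_pack = V_pack * C_pack = 14.296 * 30.736 = 439.4 Wh
Step 4: m_pack = 4 * 8 * 0.0539 * 1.396 = 2.4078 kg
Step 5: ED = E_pack / m_pack = 439.4 / 2.4078 = 182.5 Wh/kg

182.5 Wh/kg


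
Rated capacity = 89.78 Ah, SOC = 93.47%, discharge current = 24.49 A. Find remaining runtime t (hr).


Step 1: remaining = SOC/100 * C_total = 93.47/100 * 89.78 = 83.917 Ah
Step 2: t = remaining / I = 83.917 / 24.49 = 3.427 hr

3.427 hr


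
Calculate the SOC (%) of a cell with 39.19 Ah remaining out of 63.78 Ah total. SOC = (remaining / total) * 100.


SOC% = 39.19 / 63.78 * 100 = 61.45%

61.45%


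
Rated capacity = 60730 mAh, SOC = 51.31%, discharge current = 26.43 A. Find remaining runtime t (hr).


Convert: C_total = 60730 mAh = 60.73 Ah
Step 1: remaining = SOC/100 * C_total = 51.31/100 * 60.73 = 31.161 Ah
Step 2: t = remaining / I = 31.161 / 26.43 = 1.179 hr

1.179 hr


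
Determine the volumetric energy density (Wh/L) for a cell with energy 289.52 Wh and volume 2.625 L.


Volumetric ED = 289.52 Wh / 2.625 L = 110.3 Wh/L

110.3 Wh/L


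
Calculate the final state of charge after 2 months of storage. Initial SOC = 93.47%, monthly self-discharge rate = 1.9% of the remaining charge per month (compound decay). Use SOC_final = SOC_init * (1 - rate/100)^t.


Monthly retention factor = 1 - 1.9/100 = 0.981
Over 2 months: factor^2 = 0.96236
SOC_final = 93.47 * 0.96236 = 89.95%

89.95%


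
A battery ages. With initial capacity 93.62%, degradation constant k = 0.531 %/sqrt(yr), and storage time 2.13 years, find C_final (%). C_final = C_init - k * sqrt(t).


Step 1: sqrt(2.13 yr) = 1.4595
Step 2: drop = 0.531 * 1.4595 = 0.77499
Step 3: C_final = 93.62 - 0.77499 = 92.85%

92.85%


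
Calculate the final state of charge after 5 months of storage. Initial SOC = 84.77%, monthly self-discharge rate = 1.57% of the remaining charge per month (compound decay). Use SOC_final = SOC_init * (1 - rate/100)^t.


Monthly retention factor = 1 - 1.57/100 = 0.9843
Over 5 months: factor^5 = 0.92393
SOC_final = 84.77 * 0.92393 = 78.32%

78.32%


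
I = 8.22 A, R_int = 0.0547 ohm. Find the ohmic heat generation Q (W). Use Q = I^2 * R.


I^2 = 67.568
Q = 67.568 * 0.0547 = 3.696 W

3.696 W


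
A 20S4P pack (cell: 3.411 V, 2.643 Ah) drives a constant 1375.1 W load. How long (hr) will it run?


Step 1: E_pack = Ns * V_cell * Np * C_cell = 20 * 3.411 * 4 * 2.643 = 721.22 Wh
Step 2: t = E_pack / P = 721.22 / 1375.1 = 0.5245 hr

0.5245 hr


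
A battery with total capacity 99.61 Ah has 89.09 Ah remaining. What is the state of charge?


SOC% = 89.09 / 99.61 * 100 = 89.44%

89.44%


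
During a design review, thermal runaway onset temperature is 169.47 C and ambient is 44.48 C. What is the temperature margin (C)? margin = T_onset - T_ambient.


Safety margin = 169.47 C - 44.48 C = 124.99 C

124.99 C


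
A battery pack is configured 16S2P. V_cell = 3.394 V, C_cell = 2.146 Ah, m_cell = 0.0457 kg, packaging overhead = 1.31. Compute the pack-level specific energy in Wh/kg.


Step 1: V_pack = 16 * 3.394 = 54.304 V
Step 2: C_pack = 2 * 2.146 = 4.292 Ah
Step 3: E_pack = V_pack * C_pack = 54.304 * 4.292 = 233.07 Wh
Step 4: m_pack = 16 * 2 * 0.0457 * 1.31 = 1.9157 kg
Step 5: ED = E_pack / m_pack = 233.07 / 1.9157 = 121.7 Wh/kg

121.7 Wh/kg


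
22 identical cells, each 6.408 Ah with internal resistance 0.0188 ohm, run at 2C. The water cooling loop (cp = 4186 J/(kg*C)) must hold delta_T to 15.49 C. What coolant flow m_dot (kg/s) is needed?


Step 1: I = 2 * 6.408 = 12.816 A
Step 2: Q_cell = I^2 * R = 12.816^2 * 0.0188 = 3.0879 W
Step 3: Q_total = 22 * 3.0879 = 67.934 W
Step 4: m_dot = Q_total / (cp * dT) = 67.934 / (4186 * 15.49) = 0.001048 kg/s

0.001048 kg/s


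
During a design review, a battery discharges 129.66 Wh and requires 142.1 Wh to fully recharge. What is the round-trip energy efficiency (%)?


eta_e = E_dis / E_chg * 100 = 129.66 / 142.1 * 100 = 91.25%

91.25%


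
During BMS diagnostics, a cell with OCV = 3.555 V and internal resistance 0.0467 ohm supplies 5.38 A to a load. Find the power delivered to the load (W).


Step 1: V_terminal = OCV - I*R = 3.555 - 5.38 * 0.0467 = 3.3038 V
Step 2: P_out = V_terminal * I = 3.3038 * 5.38 = 17.77 W

17.77 W


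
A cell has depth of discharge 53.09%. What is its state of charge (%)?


SOC = 100 - DOD = 100 - 53.09 = 46.91%

46.91%


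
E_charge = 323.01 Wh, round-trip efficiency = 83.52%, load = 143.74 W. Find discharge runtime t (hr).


Step 1: E_discharge = eta/100 * E_charge = 83.52/100 * 323.01 = 269.78 Wh
Step 2: t = E_discharge / P = 269.78 / 143.74 = 1.877 hr

1.877 hr


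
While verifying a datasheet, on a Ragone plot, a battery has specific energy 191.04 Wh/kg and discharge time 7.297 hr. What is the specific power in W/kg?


P_specific = E / t = 191.04 / 7.297 = 26.18 W/kg

26.18 W/kg


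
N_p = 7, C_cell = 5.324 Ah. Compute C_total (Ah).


C_total = 7 * 5.324 = 37.268 Ah

37.268 Ah


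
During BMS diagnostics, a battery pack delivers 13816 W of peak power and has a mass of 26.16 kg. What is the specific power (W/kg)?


SP = P / m = 13816 / 26.16 = 528.1 W/kg

528.1 W/kg


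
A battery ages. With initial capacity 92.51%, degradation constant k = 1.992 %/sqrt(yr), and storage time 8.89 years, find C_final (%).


Step 1: sqrt(8.89 yr) = 2.9816
Step 2: drop = 1.992 * 2.9816 = 5.9393
Step 3: C_final = 92.51 - 5.9393 = 86.57%

86.57%


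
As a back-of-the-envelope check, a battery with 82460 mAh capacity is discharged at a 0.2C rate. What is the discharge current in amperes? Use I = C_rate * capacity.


Convert: capacity = 82460 mAh = 82.46 Ah
I = C_rate * capacity = 0.2 * 82.46 = 16.492 A

16.492 A


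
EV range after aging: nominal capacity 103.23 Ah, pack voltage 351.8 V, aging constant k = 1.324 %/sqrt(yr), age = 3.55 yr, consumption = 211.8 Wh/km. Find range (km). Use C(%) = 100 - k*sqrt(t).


Step 1: capacity retention = 100 - 1.324 * sqrt(3.55) = 100 - 1.324 * 1.8841 = 97.505%
Step 2: C_now = 103.23 * 97.505/100 = 100.65 Ah
Step 3: E_pack = V * C_now = 351.8 * 100.65 = 35409 Wh
Step 4: range = E_pack / consumption = 35409 / 211.8 = 167.2 km

167.2 km


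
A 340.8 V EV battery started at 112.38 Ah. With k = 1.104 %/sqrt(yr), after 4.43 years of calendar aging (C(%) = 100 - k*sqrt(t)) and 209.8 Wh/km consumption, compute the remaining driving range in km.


Step 1: capacity retention = 100 - 1.104 * sqrt(4.43) = 100 - 1.104 * 2.1048 = 97.676%
Step 2: C_now = 112.38 * 97.676/100 = 109.77 Ah
Step 3: E_pack = V * C_now = 340.8 * 109.77 = 37410 Wh
Step 4: range = E_pack / consumption = 37410 / 209.8 = 178.3 km

178.3 km


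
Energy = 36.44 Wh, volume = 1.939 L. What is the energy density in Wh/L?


ED = E / V = 36.44 / 1.939 = 18.79 Wh/L

18.79 Wh/L


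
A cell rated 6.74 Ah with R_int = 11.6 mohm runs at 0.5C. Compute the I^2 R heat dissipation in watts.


Convert: R = 11.6 mohm = 0.0116 ohm
Step 1: I = C_rate * capacity = 0.5 * 6.74 = 3.37 A
Step 2: Q = I^2 * R = 3.37^2 * 0.0116 = 11.357 * 0.0116 = 0.1317 W

0.1317 W


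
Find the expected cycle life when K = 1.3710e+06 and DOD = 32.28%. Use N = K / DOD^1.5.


Step 1: DOD^1.5 = 32.28^1.5 = 183.4
Step 2: N = 1.3710e+06 / 183.4 = 7475 cycles

7475 cycles


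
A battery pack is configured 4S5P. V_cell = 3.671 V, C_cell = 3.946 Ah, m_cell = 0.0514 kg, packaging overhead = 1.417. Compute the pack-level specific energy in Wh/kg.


Step 1: V_pack = 4 * 3.671 = 14.684 V
Step 2: C_pack = 5 * 3.946 = 19.73 Ah
Step 3: E_pack = V_pack * C_pack = 14.684 * 19.73 = 289.72 Wh
Step 4: m_pack = 4 * 5 * 0.0514 * 1.417 = 1.4567 kg
Step 5: ED = E_pack / m_pack = 289.72 / 1.4567 = 198.9 Wh/kg

198.9 Wh/kg


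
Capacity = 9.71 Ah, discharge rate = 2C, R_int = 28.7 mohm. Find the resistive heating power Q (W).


Convert: R = 28.7 mohm = 0.0287 ohm
Step 1: I = C_rate * capacity = 2 * 9.71 = 19.42 A
Step 2: Q = I^2 * R = 19.42^2 * 0.0287 = 377.14 * 0.0287 = 10.82 W

10.82 W


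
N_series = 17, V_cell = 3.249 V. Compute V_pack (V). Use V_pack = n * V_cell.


Series voltages add: 17 * 3.249 V = 55.233 V

55.233 V


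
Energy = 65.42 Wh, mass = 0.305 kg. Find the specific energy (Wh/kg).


ED = E / m = 65.42 / 0.305 = 214.5 Wh/kg

214.5 Wh/kg


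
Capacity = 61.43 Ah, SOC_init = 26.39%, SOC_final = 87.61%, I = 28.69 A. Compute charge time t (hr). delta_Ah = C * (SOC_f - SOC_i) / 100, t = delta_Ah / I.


delta_Ah = 61.43 * (87.61 - 26.39) / 100 = 37.607 Ah
t = delta_Ah / I = 37.607 / 28.69 = 1.311 hr

1.311 hr


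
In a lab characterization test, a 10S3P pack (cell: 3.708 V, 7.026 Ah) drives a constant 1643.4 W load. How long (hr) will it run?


Step 1: E_pack = Ns * V_cell * Np * C_cell = 10 * 3.708 * 3 * 7.026 = 781.57 Wh
Step 2: t = E_pack / P = 781.57 / 1643.4 = 0.4756 hr

0.4756 hr


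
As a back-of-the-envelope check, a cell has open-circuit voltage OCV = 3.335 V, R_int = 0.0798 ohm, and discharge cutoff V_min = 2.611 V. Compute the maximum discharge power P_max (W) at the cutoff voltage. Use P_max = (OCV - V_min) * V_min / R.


dV = OCV - V_min = 0.724 V (so I_max = dV / R)
P_max = dV * V_min / R = 0.724 * 2.611 / 0.0798 = 23.69 W

23.69 W


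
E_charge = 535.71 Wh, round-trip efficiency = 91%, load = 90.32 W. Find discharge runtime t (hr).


Step 1: E_discharge = eta/100 * E_charge = 91/100 * 535.71 = 487.5 Wh
Step 2: t = E_discharge / P = 487.5 / 90.32 = 5.397 hr

5.397 hr


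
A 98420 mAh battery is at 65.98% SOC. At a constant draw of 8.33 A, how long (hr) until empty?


Convert: C_total = 98420 mAh = 98.42 Ah
Step 1: remaining = SOC/100 * C_total = 65.98/100 * 98.42 = 64.938 Ah
Step 2: t = remaining / I = 64.938 / 8.33 = 7.796 hr

7.796 hr


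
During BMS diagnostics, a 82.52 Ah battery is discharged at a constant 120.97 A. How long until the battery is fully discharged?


t = capacity / current = 82.52 / 120.97 = 0.6822 hr

0.6822 hr


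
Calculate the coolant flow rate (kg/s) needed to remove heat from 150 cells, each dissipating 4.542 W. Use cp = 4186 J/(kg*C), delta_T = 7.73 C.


Q_total = 150 * 4.542 = 681.3 W
m_dot = Q_total / (cp * dT) = 681.3 / (4186 * 7.73) = 0.02106 kg/s

0.02106 kg/s


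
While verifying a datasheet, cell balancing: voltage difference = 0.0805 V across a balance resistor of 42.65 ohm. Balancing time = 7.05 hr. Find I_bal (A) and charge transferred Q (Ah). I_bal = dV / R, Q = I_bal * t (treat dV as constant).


First, Ohm's law: I_bal = 0.0805 V / 42.65 ohm = 0.0018875 A
Then Q = I * t = 0.0018875 A * 7.05 hr = 0.01331 Ah

I=0.0018875 A, Q=0.01331 Ah


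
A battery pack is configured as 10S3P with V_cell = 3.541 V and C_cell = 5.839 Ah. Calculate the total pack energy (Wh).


E = Ns * Vcell * Np * Ccell = 10 * 3.541 * 3 * 5.839 = 620.3 Wh

620.3 Wh


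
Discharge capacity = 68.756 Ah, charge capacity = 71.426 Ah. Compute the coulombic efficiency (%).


Coulombic efficiency = 68.756/71.426 * 100% = 96.26%

96.26%


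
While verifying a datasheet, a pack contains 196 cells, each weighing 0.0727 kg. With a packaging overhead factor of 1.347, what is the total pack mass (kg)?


m_pack = n * m_cell * overhead = 196 * 0.0727 * 1.347 = 19.19 kg

19.19 kg


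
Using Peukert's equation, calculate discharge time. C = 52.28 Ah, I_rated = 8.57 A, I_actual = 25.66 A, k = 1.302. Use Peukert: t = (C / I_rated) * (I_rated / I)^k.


Step 1: t_rated = C / I_rated = 52.28 / 8.57 = 6.1004 hr
Step 2: ratio = 8.57 / 25.66 = 0.33398
Step 3: ratio^k = 0.33398^1.302 = 0.23982
Step 4: t = t_rated * ratio^k = 6.1004 * 0.23982 = 1.463 hr

1.463 hr


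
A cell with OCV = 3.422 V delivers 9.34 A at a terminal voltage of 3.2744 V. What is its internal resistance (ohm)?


R = (OCV - V) / I = (3.422 - 3.2744) / 9.34 = 0.01580 ohm

0.01580 ohm


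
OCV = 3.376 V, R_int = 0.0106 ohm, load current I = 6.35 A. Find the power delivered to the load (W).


Step 1: V_terminal = OCV - I*R = 3.376 - 6.35 * 0.0106 = 3.3087 V
Step 2: P_out = V_terminal * I = 3.3087 * 6.35 = 21.01 W

21.01 W


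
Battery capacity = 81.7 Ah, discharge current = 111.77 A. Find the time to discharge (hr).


t = capacity / current = 81.7 / 111.77 = 0.7310 hr

0.7310 hr


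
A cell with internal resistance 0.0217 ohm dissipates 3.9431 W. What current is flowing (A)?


I = sqrt(Q / R) = sqrt(3.9431 / 0.0217) = sqrt(181.71) = 13.48 A

13.48 A


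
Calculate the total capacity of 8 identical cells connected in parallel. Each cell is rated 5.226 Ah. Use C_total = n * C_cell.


C_total = 8 * 5.226 = 41.808 Ah

41.808 Ah


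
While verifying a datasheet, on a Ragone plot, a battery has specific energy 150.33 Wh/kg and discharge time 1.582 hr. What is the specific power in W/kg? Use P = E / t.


Specific power = 150.33 Wh/kg / 1.582 hr = 95.03 W/kg

95.03 W/kg


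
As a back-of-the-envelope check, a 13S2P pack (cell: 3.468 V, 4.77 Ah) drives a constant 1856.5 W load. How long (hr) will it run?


Step 1: E_pack = Ns * V_cell * Np * C_cell = 13 * 3.468 * 2 * 4.77 = 430.1 Wh
Step 2: t = E_pack / P = 430.1 / 1856.5 = 0.2317 hr

0.2317 hr


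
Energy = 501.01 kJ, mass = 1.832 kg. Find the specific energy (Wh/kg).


Convert: E = 501.01 kJ = 139.17 Wh
ED = E / m = 139.17 / 1.832 = 75.97 Wh/kg

75.97 Wh/kg


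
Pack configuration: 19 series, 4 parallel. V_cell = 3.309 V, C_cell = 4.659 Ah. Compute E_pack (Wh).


V_pack = 19 * 3.309 = 62.871 V
C_pack = 4 * 4.659 = 18.636 Ah
E = V_pack * C_pack = 62.871 * 18.636 = 1172 Wh

1172 Wh


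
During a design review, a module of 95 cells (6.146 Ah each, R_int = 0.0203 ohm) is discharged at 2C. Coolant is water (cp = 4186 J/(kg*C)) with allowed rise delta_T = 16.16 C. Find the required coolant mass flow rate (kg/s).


Step 1: I = 2 * 6.146 = 12.292 A
Step 2: Q_cell = I^2 * R = 12.292^2 * 0.0203 = 3.0672 W
Step 3: Q_total = 95 * 3.0672 = 291.38 W
Step 4: m_dot = Q_total / (cp * dT) = 291.38 / (4186 * 16.16) = 0.004307 kg/s

0.004307 kg/s


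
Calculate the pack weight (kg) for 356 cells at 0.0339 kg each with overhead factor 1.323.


m_pack = n * m_cell * overhead = 356 * 0.0339 * 1.323 = 15.97 kg

15.97 kg


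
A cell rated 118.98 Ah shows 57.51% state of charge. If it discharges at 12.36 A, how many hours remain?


Step 1: remaining = SOC/100 * C_total = 57.51/100 * 118.98 = 68.425 Ah
Step 2: t = remaining / I = 68.425 / 12.36 = 5.536 hr

5.536 hr


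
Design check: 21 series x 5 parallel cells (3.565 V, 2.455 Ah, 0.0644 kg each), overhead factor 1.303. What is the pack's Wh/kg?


Step 1: V_pack = 21 * 3.565 = 74.865 V
Step 2: C_pack = 5 * 2.455 = 12.275 Ah
Step 3: E_pack = V_pack * C_pack = 74.865 * 12.275 = 918.97 Wh
Step 4: m_pack = 21 * 5 * 0.0644 * 1.303 = 8.8109 kg
Step 5: ED = E_pack / m_pack = 918.97 / 8.8109 = 104.3 Wh/kg

104.3 Wh/kg
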